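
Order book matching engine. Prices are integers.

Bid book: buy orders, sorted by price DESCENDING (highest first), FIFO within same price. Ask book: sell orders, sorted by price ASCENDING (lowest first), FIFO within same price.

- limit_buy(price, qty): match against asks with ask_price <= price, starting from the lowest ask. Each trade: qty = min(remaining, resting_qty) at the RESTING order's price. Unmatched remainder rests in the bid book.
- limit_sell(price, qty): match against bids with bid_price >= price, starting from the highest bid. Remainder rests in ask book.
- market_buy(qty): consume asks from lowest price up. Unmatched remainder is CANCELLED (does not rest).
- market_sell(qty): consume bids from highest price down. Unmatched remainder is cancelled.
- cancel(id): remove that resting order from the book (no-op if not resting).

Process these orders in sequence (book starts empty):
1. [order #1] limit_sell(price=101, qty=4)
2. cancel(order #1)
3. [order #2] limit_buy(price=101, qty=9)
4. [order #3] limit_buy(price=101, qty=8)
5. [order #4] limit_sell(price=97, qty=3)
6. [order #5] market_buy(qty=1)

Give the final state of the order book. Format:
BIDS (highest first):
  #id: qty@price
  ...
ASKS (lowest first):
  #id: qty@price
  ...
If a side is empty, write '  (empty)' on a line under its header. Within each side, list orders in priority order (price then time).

Answer: BIDS (highest first):
  #2: 6@101
  #3: 8@101
ASKS (lowest first):
  (empty)

Derivation:
After op 1 [order #1] limit_sell(price=101, qty=4): fills=none; bids=[-] asks=[#1:4@101]
After op 2 cancel(order #1): fills=none; bids=[-] asks=[-]
After op 3 [order #2] limit_buy(price=101, qty=9): fills=none; bids=[#2:9@101] asks=[-]
After op 4 [order #3] limit_buy(price=101, qty=8): fills=none; bids=[#2:9@101 #3:8@101] asks=[-]
After op 5 [order #4] limit_sell(price=97, qty=3): fills=#2x#4:3@101; bids=[#2:6@101 #3:8@101] asks=[-]
After op 6 [order #5] market_buy(qty=1): fills=none; bids=[#2:6@101 #3:8@101] asks=[-]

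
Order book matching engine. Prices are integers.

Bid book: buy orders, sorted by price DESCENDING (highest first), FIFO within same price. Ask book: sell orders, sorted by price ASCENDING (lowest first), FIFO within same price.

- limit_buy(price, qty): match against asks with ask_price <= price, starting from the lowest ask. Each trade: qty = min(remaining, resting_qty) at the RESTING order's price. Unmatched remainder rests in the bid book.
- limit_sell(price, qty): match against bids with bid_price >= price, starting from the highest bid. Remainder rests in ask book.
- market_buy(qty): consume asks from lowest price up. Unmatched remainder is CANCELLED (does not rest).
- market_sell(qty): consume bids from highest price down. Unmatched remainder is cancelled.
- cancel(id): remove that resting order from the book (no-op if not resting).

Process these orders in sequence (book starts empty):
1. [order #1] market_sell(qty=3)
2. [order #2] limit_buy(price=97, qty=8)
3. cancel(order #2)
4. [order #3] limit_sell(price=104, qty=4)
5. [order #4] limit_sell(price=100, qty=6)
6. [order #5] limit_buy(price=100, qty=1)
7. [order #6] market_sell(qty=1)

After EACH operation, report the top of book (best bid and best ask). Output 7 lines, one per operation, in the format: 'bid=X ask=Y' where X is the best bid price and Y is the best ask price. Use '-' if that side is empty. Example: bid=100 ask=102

Answer: bid=- ask=-
bid=97 ask=-
bid=- ask=-
bid=- ask=104
bid=- ask=100
bid=- ask=100
bid=- ask=100

Derivation:
After op 1 [order #1] market_sell(qty=3): fills=none; bids=[-] asks=[-]
After op 2 [order #2] limit_buy(price=97, qty=8): fills=none; bids=[#2:8@97] asks=[-]
After op 3 cancel(order #2): fills=none; bids=[-] asks=[-]
After op 4 [order #3] limit_sell(price=104, qty=4): fills=none; bids=[-] asks=[#3:4@104]
After op 5 [order #4] limit_sell(price=100, qty=6): fills=none; bids=[-] asks=[#4:6@100 #3:4@104]
After op 6 [order #5] limit_buy(price=100, qty=1): fills=#5x#4:1@100; bids=[-] asks=[#4:5@100 #3:4@104]
After op 7 [order #6] market_sell(qty=1): fills=none; bids=[-] asks=[#4:5@100 #3:4@104]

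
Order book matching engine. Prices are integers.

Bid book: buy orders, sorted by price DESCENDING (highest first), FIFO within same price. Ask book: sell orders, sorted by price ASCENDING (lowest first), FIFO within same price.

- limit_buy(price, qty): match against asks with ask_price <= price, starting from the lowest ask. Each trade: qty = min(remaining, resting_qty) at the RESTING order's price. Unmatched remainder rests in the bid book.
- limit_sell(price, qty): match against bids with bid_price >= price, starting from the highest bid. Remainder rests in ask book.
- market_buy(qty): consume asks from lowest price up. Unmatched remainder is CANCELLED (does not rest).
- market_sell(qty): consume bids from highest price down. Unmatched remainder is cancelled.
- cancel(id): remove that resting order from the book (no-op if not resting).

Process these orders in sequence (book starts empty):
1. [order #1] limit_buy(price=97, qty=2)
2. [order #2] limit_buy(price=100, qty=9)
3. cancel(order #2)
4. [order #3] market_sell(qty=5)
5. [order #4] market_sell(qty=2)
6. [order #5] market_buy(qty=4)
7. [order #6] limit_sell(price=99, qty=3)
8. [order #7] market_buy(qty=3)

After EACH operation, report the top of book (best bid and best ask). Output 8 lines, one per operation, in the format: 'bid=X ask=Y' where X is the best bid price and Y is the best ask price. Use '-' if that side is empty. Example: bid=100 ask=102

Answer: bid=97 ask=-
bid=100 ask=-
bid=97 ask=-
bid=- ask=-
bid=- ask=-
bid=- ask=-
bid=- ask=99
bid=- ask=-

Derivation:
After op 1 [order #1] limit_buy(price=97, qty=2): fills=none; bids=[#1:2@97] asks=[-]
After op 2 [order #2] limit_buy(price=100, qty=9): fills=none; bids=[#2:9@100 #1:2@97] asks=[-]
After op 3 cancel(order #2): fills=none; bids=[#1:2@97] asks=[-]
After op 4 [order #3] market_sell(qty=5): fills=#1x#3:2@97; bids=[-] asks=[-]
After op 5 [order #4] market_sell(qty=2): fills=none; bids=[-] asks=[-]
After op 6 [order #5] market_buy(qty=4): fills=none; bids=[-] asks=[-]
After op 7 [order #6] limit_sell(price=99, qty=3): fills=none; bids=[-] asks=[#6:3@99]
After op 8 [order #7] market_buy(qty=3): fills=#7x#6:3@99; bids=[-] asks=[-]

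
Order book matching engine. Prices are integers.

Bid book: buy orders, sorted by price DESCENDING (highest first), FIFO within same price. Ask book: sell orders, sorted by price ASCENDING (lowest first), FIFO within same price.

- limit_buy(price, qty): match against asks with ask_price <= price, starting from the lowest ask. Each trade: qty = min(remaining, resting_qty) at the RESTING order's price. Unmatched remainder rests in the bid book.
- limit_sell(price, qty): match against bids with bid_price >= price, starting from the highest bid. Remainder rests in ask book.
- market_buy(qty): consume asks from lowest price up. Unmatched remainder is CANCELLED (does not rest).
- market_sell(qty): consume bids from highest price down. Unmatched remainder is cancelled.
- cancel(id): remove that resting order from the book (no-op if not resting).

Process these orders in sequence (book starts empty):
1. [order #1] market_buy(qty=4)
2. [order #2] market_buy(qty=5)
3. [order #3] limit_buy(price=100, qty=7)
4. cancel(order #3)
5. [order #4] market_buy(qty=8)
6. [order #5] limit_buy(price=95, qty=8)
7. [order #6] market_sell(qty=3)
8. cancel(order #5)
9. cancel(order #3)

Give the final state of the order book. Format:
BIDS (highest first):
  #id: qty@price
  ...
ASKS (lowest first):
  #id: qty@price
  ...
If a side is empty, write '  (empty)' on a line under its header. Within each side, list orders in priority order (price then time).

Answer: BIDS (highest first):
  (empty)
ASKS (lowest first):
  (empty)

Derivation:
After op 1 [order #1] market_buy(qty=4): fills=none; bids=[-] asks=[-]
After op 2 [order #2] market_buy(qty=5): fills=none; bids=[-] asks=[-]
After op 3 [order #3] limit_buy(price=100, qty=7): fills=none; bids=[#3:7@100] asks=[-]
After op 4 cancel(order #3): fills=none; bids=[-] asks=[-]
After op 5 [order #4] market_buy(qty=8): fills=none; bids=[-] asks=[-]
After op 6 [order #5] limit_buy(price=95, qty=8): fills=none; bids=[#5:8@95] asks=[-]
After op 7 [order #6] market_sell(qty=3): fills=#5x#6:3@95; bids=[#5:5@95] asks=[-]
After op 8 cancel(order #5): fills=none; bids=[-] asks=[-]
After op 9 cancel(order #3): fills=none; bids=[-] asks=[-]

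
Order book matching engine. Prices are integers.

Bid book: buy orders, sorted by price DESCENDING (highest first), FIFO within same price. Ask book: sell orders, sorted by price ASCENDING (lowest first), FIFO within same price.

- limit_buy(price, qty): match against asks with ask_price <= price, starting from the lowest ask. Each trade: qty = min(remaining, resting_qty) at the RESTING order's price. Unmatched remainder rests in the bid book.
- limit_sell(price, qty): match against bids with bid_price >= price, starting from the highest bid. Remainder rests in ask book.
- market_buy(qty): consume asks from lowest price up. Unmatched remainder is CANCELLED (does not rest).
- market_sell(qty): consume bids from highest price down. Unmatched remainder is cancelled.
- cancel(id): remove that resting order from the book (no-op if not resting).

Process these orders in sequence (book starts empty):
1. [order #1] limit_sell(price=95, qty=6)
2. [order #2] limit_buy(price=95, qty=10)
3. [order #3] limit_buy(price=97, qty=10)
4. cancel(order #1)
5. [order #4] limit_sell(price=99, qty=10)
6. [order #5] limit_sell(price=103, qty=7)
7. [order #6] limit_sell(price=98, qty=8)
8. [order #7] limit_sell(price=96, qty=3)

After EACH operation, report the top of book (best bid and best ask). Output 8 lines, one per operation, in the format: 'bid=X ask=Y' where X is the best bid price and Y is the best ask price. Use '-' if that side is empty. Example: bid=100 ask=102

After op 1 [order #1] limit_sell(price=95, qty=6): fills=none; bids=[-] asks=[#1:6@95]
After op 2 [order #2] limit_buy(price=95, qty=10): fills=#2x#1:6@95; bids=[#2:4@95] asks=[-]
After op 3 [order #3] limit_buy(price=97, qty=10): fills=none; bids=[#3:10@97 #2:4@95] asks=[-]
After op 4 cancel(order #1): fills=none; bids=[#3:10@97 #2:4@95] asks=[-]
After op 5 [order #4] limit_sell(price=99, qty=10): fills=none; bids=[#3:10@97 #2:4@95] asks=[#4:10@99]
After op 6 [order #5] limit_sell(price=103, qty=7): fills=none; bids=[#3:10@97 #2:4@95] asks=[#4:10@99 #5:7@103]
After op 7 [order #6] limit_sell(price=98, qty=8): fills=none; bids=[#3:10@97 #2:4@95] asks=[#6:8@98 #4:10@99 #5:7@103]
After op 8 [order #7] limit_sell(price=96, qty=3): fills=#3x#7:3@97; bids=[#3:7@97 #2:4@95] asks=[#6:8@98 #4:10@99 #5:7@103]

Answer: bid=- ask=95
bid=95 ask=-
bid=97 ask=-
bid=97 ask=-
bid=97 ask=99
bid=97 ask=99
bid=97 ask=98
bid=97 ask=98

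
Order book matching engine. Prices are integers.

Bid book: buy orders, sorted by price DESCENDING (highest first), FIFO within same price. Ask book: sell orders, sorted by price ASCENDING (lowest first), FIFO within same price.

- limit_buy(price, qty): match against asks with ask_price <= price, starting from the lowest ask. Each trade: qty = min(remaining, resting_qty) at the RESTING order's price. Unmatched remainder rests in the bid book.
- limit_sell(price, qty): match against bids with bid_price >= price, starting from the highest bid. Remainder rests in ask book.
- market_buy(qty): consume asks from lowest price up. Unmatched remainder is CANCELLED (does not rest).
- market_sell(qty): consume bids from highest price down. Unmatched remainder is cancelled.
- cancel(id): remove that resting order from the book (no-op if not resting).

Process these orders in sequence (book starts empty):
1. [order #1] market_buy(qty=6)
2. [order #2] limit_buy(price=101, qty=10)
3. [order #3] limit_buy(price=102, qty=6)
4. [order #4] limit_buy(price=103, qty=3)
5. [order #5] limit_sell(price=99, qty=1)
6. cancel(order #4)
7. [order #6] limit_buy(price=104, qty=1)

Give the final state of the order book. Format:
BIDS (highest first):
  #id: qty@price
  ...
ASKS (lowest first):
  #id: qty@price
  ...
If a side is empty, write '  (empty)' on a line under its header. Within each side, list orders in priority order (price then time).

Answer: BIDS (highest first):
  #6: 1@104
  #3: 6@102
  #2: 10@101
ASKS (lowest first):
  (empty)

Derivation:
After op 1 [order #1] market_buy(qty=6): fills=none; bids=[-] asks=[-]
After op 2 [order #2] limit_buy(price=101, qty=10): fills=none; bids=[#2:10@101] asks=[-]
After op 3 [order #3] limit_buy(price=102, qty=6): fills=none; bids=[#3:6@102 #2:10@101] asks=[-]
After op 4 [order #4] limit_buy(price=103, qty=3): fills=none; bids=[#4:3@103 #3:6@102 #2:10@101] asks=[-]
After op 5 [order #5] limit_sell(price=99, qty=1): fills=#4x#5:1@103; bids=[#4:2@103 #3:6@102 #2:10@101] asks=[-]
After op 6 cancel(order #4): fills=none; bids=[#3:6@102 #2:10@101] asks=[-]
After op 7 [order #6] limit_buy(price=104, qty=1): fills=none; bids=[#6:1@104 #3:6@102 #2:10@101] asks=[-]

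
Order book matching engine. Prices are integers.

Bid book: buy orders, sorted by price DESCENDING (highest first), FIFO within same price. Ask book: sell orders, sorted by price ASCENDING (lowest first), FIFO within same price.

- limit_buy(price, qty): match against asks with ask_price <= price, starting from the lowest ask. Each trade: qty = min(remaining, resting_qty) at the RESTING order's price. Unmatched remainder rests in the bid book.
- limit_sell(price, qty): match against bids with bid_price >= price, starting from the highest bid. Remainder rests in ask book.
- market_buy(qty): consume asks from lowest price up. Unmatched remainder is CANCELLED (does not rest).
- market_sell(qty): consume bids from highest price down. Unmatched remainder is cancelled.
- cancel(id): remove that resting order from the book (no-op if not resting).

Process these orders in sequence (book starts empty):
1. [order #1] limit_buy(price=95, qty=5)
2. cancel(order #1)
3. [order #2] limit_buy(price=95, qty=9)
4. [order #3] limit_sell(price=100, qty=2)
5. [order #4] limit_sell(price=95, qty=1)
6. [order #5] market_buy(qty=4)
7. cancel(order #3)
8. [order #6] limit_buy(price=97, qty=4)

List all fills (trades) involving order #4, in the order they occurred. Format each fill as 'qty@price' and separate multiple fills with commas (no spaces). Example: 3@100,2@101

Answer: 1@95

Derivation:
After op 1 [order #1] limit_buy(price=95, qty=5): fills=none; bids=[#1:5@95] asks=[-]
After op 2 cancel(order #1): fills=none; bids=[-] asks=[-]
After op 3 [order #2] limit_buy(price=95, qty=9): fills=none; bids=[#2:9@95] asks=[-]
After op 4 [order #3] limit_sell(price=100, qty=2): fills=none; bids=[#2:9@95] asks=[#3:2@100]
After op 5 [order #4] limit_sell(price=95, qty=1): fills=#2x#4:1@95; bids=[#2:8@95] asks=[#3:2@100]
After op 6 [order #5] market_buy(qty=4): fills=#5x#3:2@100; bids=[#2:8@95] asks=[-]
After op 7 cancel(order #3): fills=none; bids=[#2:8@95] asks=[-]
After op 8 [order #6] limit_buy(price=97, qty=4): fills=none; bids=[#6:4@97 #2:8@95] asks=[-]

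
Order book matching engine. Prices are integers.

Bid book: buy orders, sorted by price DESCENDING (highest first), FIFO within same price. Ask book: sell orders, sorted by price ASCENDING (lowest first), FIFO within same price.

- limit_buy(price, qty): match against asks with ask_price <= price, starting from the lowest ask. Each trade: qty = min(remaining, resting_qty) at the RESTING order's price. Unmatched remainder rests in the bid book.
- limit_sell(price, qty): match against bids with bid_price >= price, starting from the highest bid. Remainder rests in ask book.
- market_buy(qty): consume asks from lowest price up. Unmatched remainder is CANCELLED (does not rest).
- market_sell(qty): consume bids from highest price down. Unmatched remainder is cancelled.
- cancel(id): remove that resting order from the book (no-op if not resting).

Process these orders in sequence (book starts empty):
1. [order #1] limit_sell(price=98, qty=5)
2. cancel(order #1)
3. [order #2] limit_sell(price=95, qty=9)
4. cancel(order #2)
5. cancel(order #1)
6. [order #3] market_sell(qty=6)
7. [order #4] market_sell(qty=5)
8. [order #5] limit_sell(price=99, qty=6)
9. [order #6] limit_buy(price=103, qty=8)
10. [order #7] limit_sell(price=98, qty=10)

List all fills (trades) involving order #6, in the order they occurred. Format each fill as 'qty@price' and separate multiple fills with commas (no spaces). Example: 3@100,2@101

After op 1 [order #1] limit_sell(price=98, qty=5): fills=none; bids=[-] asks=[#1:5@98]
After op 2 cancel(order #1): fills=none; bids=[-] asks=[-]
After op 3 [order #2] limit_sell(price=95, qty=9): fills=none; bids=[-] asks=[#2:9@95]
After op 4 cancel(order #2): fills=none; bids=[-] asks=[-]
After op 5 cancel(order #1): fills=none; bids=[-] asks=[-]
After op 6 [order #3] market_sell(qty=6): fills=none; bids=[-] asks=[-]
After op 7 [order #4] market_sell(qty=5): fills=none; bids=[-] asks=[-]
After op 8 [order #5] limit_sell(price=99, qty=6): fills=none; bids=[-] asks=[#5:6@99]
After op 9 [order #6] limit_buy(price=103, qty=8): fills=#6x#5:6@99; bids=[#6:2@103] asks=[-]
After op 10 [order #7] limit_sell(price=98, qty=10): fills=#6x#7:2@103; bids=[-] asks=[#7:8@98]

Answer: 6@99,2@103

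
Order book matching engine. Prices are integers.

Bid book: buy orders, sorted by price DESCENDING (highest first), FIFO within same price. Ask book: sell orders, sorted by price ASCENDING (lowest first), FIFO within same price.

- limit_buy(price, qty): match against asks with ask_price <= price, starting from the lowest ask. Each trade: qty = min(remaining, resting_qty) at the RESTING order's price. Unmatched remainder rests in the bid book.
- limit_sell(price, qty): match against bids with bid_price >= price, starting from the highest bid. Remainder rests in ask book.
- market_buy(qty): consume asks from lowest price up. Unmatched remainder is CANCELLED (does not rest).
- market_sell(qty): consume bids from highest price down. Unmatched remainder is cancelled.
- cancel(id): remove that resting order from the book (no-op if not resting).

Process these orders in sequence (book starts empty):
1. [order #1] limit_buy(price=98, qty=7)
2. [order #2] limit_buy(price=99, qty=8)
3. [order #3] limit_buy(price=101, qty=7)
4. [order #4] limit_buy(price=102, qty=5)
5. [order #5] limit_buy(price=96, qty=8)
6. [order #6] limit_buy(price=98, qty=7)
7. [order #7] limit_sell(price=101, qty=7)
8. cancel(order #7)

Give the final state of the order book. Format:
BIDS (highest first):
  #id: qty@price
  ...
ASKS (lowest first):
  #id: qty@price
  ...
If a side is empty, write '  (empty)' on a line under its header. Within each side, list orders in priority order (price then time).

Answer: BIDS (highest first):
  #3: 5@101
  #2: 8@99
  #1: 7@98
  #6: 7@98
  #5: 8@96
ASKS (lowest first):
  (empty)

Derivation:
After op 1 [order #1] limit_buy(price=98, qty=7): fills=none; bids=[#1:7@98] asks=[-]
After op 2 [order #2] limit_buy(price=99, qty=8): fills=none; bids=[#2:8@99 #1:7@98] asks=[-]
After op 3 [order #3] limit_buy(price=101, qty=7): fills=none; bids=[#3:7@101 #2:8@99 #1:7@98] asks=[-]
After op 4 [order #4] limit_buy(price=102, qty=5): fills=none; bids=[#4:5@102 #3:7@101 #2:8@99 #1:7@98] asks=[-]
After op 5 [order #5] limit_buy(price=96, qty=8): fills=none; bids=[#4:5@102 #3:7@101 #2:8@99 #1:7@98 #5:8@96] asks=[-]
After op 6 [order #6] limit_buy(price=98, qty=7): fills=none; bids=[#4:5@102 #3:7@101 #2:8@99 #1:7@98 #6:7@98 #5:8@96] asks=[-]
After op 7 [order #7] limit_sell(price=101, qty=7): fills=#4x#7:5@102 #3x#7:2@101; bids=[#3:5@101 #2:8@99 #1:7@98 #6:7@98 #5:8@96] asks=[-]
After op 8 cancel(order #7): fills=none; bids=[#3:5@101 #2:8@99 #1:7@98 #6:7@98 #5:8@96] asks=[-]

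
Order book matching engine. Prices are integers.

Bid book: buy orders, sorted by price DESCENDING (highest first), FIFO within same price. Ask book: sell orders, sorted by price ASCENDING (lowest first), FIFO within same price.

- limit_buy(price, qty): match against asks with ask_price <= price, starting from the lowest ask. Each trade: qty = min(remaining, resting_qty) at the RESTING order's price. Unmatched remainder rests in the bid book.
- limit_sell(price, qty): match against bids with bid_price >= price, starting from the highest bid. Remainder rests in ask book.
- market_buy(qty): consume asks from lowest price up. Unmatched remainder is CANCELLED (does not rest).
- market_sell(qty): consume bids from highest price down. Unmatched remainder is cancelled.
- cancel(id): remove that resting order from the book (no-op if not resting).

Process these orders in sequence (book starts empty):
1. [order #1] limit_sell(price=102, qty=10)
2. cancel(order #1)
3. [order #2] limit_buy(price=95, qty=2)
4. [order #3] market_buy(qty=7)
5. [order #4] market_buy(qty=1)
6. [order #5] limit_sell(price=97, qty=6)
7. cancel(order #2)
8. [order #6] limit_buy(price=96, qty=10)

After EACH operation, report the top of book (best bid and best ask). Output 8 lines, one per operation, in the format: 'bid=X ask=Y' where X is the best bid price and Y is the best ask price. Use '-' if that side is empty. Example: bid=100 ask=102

Answer: bid=- ask=102
bid=- ask=-
bid=95 ask=-
bid=95 ask=-
bid=95 ask=-
bid=95 ask=97
bid=- ask=97
bid=96 ask=97

Derivation:
After op 1 [order #1] limit_sell(price=102, qty=10): fills=none; bids=[-] asks=[#1:10@102]
After op 2 cancel(order #1): fills=none; bids=[-] asks=[-]
After op 3 [order #2] limit_buy(price=95, qty=2): fills=none; bids=[#2:2@95] asks=[-]
After op 4 [order #3] market_buy(qty=7): fills=none; bids=[#2:2@95] asks=[-]
After op 5 [order #4] market_buy(qty=1): fills=none; bids=[#2:2@95] asks=[-]
After op 6 [order #5] limit_sell(price=97, qty=6): fills=none; bids=[#2:2@95] asks=[#5:6@97]
After op 7 cancel(order #2): fills=none; bids=[-] asks=[#5:6@97]
After op 8 [order #6] limit_buy(price=96, qty=10): fills=none; bids=[#6:10@96] asks=[#5:6@97]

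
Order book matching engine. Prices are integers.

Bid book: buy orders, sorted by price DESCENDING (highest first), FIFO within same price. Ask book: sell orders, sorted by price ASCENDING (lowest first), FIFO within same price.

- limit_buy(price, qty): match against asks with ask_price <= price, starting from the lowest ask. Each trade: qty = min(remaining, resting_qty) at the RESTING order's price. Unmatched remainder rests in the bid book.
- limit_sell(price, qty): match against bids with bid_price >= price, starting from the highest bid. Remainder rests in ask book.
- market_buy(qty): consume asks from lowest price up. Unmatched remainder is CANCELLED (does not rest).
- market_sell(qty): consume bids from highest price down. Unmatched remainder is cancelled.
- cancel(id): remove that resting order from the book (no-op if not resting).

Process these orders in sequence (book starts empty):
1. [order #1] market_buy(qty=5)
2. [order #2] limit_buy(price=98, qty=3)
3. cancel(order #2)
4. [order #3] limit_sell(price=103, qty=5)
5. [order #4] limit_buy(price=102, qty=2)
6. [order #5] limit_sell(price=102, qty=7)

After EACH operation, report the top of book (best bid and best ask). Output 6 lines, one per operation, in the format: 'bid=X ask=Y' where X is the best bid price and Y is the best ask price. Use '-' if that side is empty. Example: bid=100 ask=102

After op 1 [order #1] market_buy(qty=5): fills=none; bids=[-] asks=[-]
After op 2 [order #2] limit_buy(price=98, qty=3): fills=none; bids=[#2:3@98] asks=[-]
After op 3 cancel(order #2): fills=none; bids=[-] asks=[-]
After op 4 [order #3] limit_sell(price=103, qty=5): fills=none; bids=[-] asks=[#3:5@103]
After op 5 [order #4] limit_buy(price=102, qty=2): fills=none; bids=[#4:2@102] asks=[#3:5@103]
After op 6 [order #5] limit_sell(price=102, qty=7): fills=#4x#5:2@102; bids=[-] asks=[#5:5@102 #3:5@103]

Answer: bid=- ask=-
bid=98 ask=-
bid=- ask=-
bid=- ask=103
bid=102 ask=103
bid=- ask=102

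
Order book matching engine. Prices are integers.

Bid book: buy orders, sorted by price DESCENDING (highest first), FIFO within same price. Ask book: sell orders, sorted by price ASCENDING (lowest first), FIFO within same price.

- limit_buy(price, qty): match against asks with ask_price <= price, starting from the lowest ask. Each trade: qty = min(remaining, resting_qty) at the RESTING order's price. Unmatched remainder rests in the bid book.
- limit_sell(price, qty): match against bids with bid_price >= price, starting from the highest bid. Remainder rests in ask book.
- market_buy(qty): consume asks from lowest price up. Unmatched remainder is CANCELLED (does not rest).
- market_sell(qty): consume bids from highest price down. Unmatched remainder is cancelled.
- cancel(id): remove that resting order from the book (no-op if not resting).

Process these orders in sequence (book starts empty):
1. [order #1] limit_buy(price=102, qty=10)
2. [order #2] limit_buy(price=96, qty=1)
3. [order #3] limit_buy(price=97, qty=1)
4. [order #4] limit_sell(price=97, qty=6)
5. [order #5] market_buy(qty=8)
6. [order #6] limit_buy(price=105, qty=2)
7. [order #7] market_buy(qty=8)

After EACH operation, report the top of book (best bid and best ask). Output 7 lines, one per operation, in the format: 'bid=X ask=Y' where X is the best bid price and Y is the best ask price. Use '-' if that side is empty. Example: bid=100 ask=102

After op 1 [order #1] limit_buy(price=102, qty=10): fills=none; bids=[#1:10@102] asks=[-]
After op 2 [order #2] limit_buy(price=96, qty=1): fills=none; bids=[#1:10@102 #2:1@96] asks=[-]
After op 3 [order #3] limit_buy(price=97, qty=1): fills=none; bids=[#1:10@102 #3:1@97 #2:1@96] asks=[-]
After op 4 [order #4] limit_sell(price=97, qty=6): fills=#1x#4:6@102; bids=[#1:4@102 #3:1@97 #2:1@96] asks=[-]
After op 5 [order #5] market_buy(qty=8): fills=none; bids=[#1:4@102 #3:1@97 #2:1@96] asks=[-]
After op 6 [order #6] limit_buy(price=105, qty=2): fills=none; bids=[#6:2@105 #1:4@102 #3:1@97 #2:1@96] asks=[-]
After op 7 [order #7] market_buy(qty=8): fills=none; bids=[#6:2@105 #1:4@102 #3:1@97 #2:1@96] asks=[-]

Answer: bid=102 ask=-
bid=102 ask=-
bid=102 ask=-
bid=102 ask=-
bid=102 ask=-
bid=105 ask=-
bid=105 ask=-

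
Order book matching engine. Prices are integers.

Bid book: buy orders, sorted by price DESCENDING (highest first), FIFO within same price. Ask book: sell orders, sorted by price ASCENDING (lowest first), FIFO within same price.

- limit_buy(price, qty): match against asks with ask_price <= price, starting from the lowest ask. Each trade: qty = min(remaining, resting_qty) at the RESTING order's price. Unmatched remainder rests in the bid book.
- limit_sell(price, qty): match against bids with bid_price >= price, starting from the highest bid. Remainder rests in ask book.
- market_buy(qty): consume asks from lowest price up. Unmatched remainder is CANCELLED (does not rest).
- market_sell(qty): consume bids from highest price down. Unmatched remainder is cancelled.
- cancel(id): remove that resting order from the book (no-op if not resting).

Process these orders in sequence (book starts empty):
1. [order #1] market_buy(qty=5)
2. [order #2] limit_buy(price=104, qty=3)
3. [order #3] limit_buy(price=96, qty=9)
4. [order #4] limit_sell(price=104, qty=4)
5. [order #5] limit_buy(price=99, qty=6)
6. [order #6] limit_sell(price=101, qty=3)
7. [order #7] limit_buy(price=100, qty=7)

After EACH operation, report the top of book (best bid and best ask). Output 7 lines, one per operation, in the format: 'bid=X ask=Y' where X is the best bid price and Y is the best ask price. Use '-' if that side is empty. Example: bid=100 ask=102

After op 1 [order #1] market_buy(qty=5): fills=none; bids=[-] asks=[-]
After op 2 [order #2] limit_buy(price=104, qty=3): fills=none; bids=[#2:3@104] asks=[-]
After op 3 [order #3] limit_buy(price=96, qty=9): fills=none; bids=[#2:3@104 #3:9@96] asks=[-]
After op 4 [order #4] limit_sell(price=104, qty=4): fills=#2x#4:3@104; bids=[#3:9@96] asks=[#4:1@104]
After op 5 [order #5] limit_buy(price=99, qty=6): fills=none; bids=[#5:6@99 #3:9@96] asks=[#4:1@104]
After op 6 [order #6] limit_sell(price=101, qty=3): fills=none; bids=[#5:6@99 #3:9@96] asks=[#6:3@101 #4:1@104]
After op 7 [order #7] limit_buy(price=100, qty=7): fills=none; bids=[#7:7@100 #5:6@99 #3:9@96] asks=[#6:3@101 #4:1@104]

Answer: bid=- ask=-
bid=104 ask=-
bid=104 ask=-
bid=96 ask=104
bid=99 ask=104
bid=99 ask=101
bid=100 ask=101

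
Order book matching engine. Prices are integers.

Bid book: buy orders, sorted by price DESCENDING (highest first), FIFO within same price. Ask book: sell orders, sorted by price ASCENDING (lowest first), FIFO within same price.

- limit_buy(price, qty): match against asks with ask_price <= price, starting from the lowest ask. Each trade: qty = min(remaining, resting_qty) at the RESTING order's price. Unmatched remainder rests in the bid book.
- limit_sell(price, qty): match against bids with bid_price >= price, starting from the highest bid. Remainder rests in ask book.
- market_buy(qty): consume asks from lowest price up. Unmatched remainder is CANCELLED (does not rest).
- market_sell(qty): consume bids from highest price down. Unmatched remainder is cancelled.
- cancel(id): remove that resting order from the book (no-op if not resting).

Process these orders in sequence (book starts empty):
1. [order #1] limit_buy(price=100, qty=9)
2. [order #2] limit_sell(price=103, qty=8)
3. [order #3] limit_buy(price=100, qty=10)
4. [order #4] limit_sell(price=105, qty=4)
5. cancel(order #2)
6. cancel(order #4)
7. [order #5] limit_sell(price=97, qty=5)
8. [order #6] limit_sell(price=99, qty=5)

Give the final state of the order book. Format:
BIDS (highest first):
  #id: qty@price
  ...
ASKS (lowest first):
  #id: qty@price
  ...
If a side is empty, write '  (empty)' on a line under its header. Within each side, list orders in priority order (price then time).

After op 1 [order #1] limit_buy(price=100, qty=9): fills=none; bids=[#1:9@100] asks=[-]
After op 2 [order #2] limit_sell(price=103, qty=8): fills=none; bids=[#1:9@100] asks=[#2:8@103]
After op 3 [order #3] limit_buy(price=100, qty=10): fills=none; bids=[#1:9@100 #3:10@100] asks=[#2:8@103]
After op 4 [order #4] limit_sell(price=105, qty=4): fills=none; bids=[#1:9@100 #3:10@100] asks=[#2:8@103 #4:4@105]
After op 5 cancel(order #2): fills=none; bids=[#1:9@100 #3:10@100] asks=[#4:4@105]
After op 6 cancel(order #4): fills=none; bids=[#1:9@100 #3:10@100] asks=[-]
After op 7 [order #5] limit_sell(price=97, qty=5): fills=#1x#5:5@100; bids=[#1:4@100 #3:10@100] asks=[-]
After op 8 [order #6] limit_sell(price=99, qty=5): fills=#1x#6:4@100 #3x#6:1@100; bids=[#3:9@100] asks=[-]

Answer: BIDS (highest first):
  #3: 9@100
ASKS (lowest first):
  (empty)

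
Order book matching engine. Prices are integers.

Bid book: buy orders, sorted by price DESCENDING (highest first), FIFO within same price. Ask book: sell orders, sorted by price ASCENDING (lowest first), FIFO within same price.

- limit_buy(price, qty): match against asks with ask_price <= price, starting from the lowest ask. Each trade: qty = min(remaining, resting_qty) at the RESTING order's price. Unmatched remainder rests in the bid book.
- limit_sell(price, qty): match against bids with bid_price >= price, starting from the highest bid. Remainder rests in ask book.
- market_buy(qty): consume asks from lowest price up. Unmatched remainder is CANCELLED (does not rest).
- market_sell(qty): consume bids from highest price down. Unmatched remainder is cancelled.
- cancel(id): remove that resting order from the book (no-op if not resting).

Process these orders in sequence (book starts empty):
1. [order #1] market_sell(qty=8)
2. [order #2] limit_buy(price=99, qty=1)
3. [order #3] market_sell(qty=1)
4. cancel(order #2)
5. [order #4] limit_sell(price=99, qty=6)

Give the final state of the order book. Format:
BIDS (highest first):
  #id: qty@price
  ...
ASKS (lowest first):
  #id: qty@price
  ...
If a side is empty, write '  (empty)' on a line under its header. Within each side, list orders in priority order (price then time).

Answer: BIDS (highest first):
  (empty)
ASKS (lowest first):
  #4: 6@99

Derivation:
After op 1 [order #1] market_sell(qty=8): fills=none; bids=[-] asks=[-]
After op 2 [order #2] limit_buy(price=99, qty=1): fills=none; bids=[#2:1@99] asks=[-]
After op 3 [order #3] market_sell(qty=1): fills=#2x#3:1@99; bids=[-] asks=[-]
After op 4 cancel(order #2): fills=none; bids=[-] asks=[-]
After op 5 [order #4] limit_sell(price=99, qty=6): fills=none; bids=[-] asks=[#4:6@99]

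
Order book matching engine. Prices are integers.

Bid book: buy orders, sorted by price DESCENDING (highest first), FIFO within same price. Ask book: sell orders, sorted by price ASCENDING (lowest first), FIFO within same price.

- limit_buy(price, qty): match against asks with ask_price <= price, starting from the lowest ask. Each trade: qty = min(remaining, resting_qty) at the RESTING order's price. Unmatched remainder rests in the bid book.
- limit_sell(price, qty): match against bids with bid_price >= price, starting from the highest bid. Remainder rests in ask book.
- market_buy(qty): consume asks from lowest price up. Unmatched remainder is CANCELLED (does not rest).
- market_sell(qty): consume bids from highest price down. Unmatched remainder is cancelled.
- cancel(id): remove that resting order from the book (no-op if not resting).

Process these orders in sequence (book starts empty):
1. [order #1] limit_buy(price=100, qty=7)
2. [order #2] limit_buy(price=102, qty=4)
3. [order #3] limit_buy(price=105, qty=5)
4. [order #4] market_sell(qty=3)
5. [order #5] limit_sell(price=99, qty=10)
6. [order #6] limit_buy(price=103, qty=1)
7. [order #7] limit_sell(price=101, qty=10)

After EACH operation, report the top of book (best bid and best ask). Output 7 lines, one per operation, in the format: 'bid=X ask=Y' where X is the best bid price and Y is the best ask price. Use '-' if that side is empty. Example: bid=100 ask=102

After op 1 [order #1] limit_buy(price=100, qty=7): fills=none; bids=[#1:7@100] asks=[-]
After op 2 [order #2] limit_buy(price=102, qty=4): fills=none; bids=[#2:4@102 #1:7@100] asks=[-]
After op 3 [order #3] limit_buy(price=105, qty=5): fills=none; bids=[#3:5@105 #2:4@102 #1:7@100] asks=[-]
After op 4 [order #4] market_sell(qty=3): fills=#3x#4:3@105; bids=[#3:2@105 #2:4@102 #1:7@100] asks=[-]
After op 5 [order #5] limit_sell(price=99, qty=10): fills=#3x#5:2@105 #2x#5:4@102 #1x#5:4@100; bids=[#1:3@100] asks=[-]
After op 6 [order #6] limit_buy(price=103, qty=1): fills=none; bids=[#6:1@103 #1:3@100] asks=[-]
After op 7 [order #7] limit_sell(price=101, qty=10): fills=#6x#7:1@103; bids=[#1:3@100] asks=[#7:9@101]

Answer: bid=100 ask=-
bid=102 ask=-
bid=105 ask=-
bid=105 ask=-
bid=100 ask=-
bid=103 ask=-
bid=100 ask=101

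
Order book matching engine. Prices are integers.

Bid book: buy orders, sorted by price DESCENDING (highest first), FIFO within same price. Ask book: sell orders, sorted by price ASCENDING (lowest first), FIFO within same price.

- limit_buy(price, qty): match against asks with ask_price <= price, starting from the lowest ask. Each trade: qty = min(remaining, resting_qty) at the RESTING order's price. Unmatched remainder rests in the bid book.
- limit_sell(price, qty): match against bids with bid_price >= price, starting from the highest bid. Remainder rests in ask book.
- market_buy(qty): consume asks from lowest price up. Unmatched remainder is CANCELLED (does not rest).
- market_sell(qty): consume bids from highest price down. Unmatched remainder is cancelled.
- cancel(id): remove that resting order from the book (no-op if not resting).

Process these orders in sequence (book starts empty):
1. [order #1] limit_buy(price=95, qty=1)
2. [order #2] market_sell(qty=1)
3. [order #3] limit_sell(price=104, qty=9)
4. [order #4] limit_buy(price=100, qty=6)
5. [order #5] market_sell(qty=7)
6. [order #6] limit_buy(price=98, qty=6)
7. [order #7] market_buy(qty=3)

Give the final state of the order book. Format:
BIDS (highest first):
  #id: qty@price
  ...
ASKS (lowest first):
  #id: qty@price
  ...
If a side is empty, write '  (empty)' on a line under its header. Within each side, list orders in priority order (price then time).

After op 1 [order #1] limit_buy(price=95, qty=1): fills=none; bids=[#1:1@95] asks=[-]
After op 2 [order #2] market_sell(qty=1): fills=#1x#2:1@95; bids=[-] asks=[-]
After op 3 [order #3] limit_sell(price=104, qty=9): fills=none; bids=[-] asks=[#3:9@104]
After op 4 [order #4] limit_buy(price=100, qty=6): fills=none; bids=[#4:6@100] asks=[#3:9@104]
After op 5 [order #5] market_sell(qty=7): fills=#4x#5:6@100; bids=[-] asks=[#3:9@104]
After op 6 [order #6] limit_buy(price=98, qty=6): fills=none; bids=[#6:6@98] asks=[#3:9@104]
After op 7 [order #7] market_buy(qty=3): fills=#7x#3:3@104; bids=[#6:6@98] asks=[#3:6@104]

Answer: BIDS (highest first):
  #6: 6@98
ASKS (lowest first):
  #3: 6@104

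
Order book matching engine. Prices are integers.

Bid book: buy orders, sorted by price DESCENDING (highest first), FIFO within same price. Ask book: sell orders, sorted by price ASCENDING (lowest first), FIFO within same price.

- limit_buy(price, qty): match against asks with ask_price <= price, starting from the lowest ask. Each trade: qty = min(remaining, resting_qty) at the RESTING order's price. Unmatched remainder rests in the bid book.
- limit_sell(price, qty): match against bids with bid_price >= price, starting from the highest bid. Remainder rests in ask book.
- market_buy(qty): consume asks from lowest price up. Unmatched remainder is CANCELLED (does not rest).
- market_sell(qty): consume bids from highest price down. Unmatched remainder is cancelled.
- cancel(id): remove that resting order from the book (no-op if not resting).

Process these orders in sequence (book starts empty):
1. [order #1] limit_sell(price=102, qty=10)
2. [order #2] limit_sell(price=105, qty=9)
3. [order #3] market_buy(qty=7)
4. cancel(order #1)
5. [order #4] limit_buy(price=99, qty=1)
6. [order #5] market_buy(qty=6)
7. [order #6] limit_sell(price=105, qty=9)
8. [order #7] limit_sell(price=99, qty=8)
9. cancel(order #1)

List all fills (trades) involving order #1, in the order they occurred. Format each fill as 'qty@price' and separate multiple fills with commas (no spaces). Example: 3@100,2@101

After op 1 [order #1] limit_sell(price=102, qty=10): fills=none; bids=[-] asks=[#1:10@102]
After op 2 [order #2] limit_sell(price=105, qty=9): fills=none; bids=[-] asks=[#1:10@102 #2:9@105]
After op 3 [order #3] market_buy(qty=7): fills=#3x#1:7@102; bids=[-] asks=[#1:3@102 #2:9@105]
After op 4 cancel(order #1): fills=none; bids=[-] asks=[#2:9@105]
After op 5 [order #4] limit_buy(price=99, qty=1): fills=none; bids=[#4:1@99] asks=[#2:9@105]
After op 6 [order #5] market_buy(qty=6): fills=#5x#2:6@105; bids=[#4:1@99] asks=[#2:3@105]
After op 7 [order #6] limit_sell(price=105, qty=9): fills=none; bids=[#4:1@99] asks=[#2:3@105 #6:9@105]
After op 8 [order #7] limit_sell(price=99, qty=8): fills=#4x#7:1@99; bids=[-] asks=[#7:7@99 #2:3@105 #6:9@105]
After op 9 cancel(order #1): fills=none; bids=[-] asks=[#7:7@99 #2:3@105 #6:9@105]

Answer: 7@102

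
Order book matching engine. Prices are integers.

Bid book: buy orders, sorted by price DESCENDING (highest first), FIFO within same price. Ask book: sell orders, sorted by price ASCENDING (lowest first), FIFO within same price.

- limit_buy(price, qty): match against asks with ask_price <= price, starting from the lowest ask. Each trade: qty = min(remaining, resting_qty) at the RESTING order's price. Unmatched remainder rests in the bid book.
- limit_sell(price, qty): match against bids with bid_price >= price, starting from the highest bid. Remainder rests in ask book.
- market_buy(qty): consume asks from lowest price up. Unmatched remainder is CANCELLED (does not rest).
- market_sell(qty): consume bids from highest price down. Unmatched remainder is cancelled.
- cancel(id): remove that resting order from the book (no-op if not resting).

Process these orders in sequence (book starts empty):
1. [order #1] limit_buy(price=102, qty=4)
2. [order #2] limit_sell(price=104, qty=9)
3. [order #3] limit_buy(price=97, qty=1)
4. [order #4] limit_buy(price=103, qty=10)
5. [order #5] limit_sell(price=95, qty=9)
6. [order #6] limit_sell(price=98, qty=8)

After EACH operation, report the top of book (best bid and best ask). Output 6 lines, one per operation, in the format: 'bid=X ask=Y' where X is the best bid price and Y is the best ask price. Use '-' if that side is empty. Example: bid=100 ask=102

After op 1 [order #1] limit_buy(price=102, qty=4): fills=none; bids=[#1:4@102] asks=[-]
After op 2 [order #2] limit_sell(price=104, qty=9): fills=none; bids=[#1:4@102] asks=[#2:9@104]
After op 3 [order #3] limit_buy(price=97, qty=1): fills=none; bids=[#1:4@102 #3:1@97] asks=[#2:9@104]
After op 4 [order #4] limit_buy(price=103, qty=10): fills=none; bids=[#4:10@103 #1:4@102 #3:1@97] asks=[#2:9@104]
After op 5 [order #5] limit_sell(price=95, qty=9): fills=#4x#5:9@103; bids=[#4:1@103 #1:4@102 #3:1@97] asks=[#2:9@104]
After op 6 [order #6] limit_sell(price=98, qty=8): fills=#4x#6:1@103 #1x#6:4@102; bids=[#3:1@97] asks=[#6:3@98 #2:9@104]

Answer: bid=102 ask=-
bid=102 ask=104
bid=102 ask=104
bid=103 ask=104
bid=103 ask=104
bid=97 ask=98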